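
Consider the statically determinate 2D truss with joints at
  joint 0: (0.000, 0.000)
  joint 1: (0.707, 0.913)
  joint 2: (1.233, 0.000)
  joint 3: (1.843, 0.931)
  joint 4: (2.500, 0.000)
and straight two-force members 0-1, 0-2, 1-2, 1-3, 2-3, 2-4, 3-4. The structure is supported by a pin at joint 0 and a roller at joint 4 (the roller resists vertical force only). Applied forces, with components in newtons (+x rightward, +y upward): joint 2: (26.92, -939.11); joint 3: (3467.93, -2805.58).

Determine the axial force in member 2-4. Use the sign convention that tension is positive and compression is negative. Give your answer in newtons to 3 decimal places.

2697.793

N=5 nodes, M=7 members, R=3 reactions → 2N=10, M+R=10
member 0 (0-1): L=1.1547, (cx,cy)=(0.6123,0.7907)
member 1 (0-2): L=1.2330, (cx,cy)=(1.0000,0.0000)
member 2 (1-2): L=1.0537, (cx,cy)=(0.4992,-0.8665)
member 3 (1-3): L=1.1361, (cx,cy)=(0.9999,0.0158)
member 4 (2-3): L=1.1130, (cx,cy)=(0.5480,0.8364)
member 5 (2-4): L=1.2670, (cx,cy)=(1.0000,0.0000)
member 6 (3-4): L=1.1395, (cx,cy)=(0.5766,-0.8170)
solve A·x = −loads:
  F[0-1] = +98.9175 N (tension)
  F[0-2] = +3434.2867 N (tension)
  F[1-2] = -88.3469 N (compression)
  F[1-3] = +104.6794 N (tension)
  F[2-3] = +1214.2567 N (tension)
  F[2-4] = +2697.7928 N (tension)
  F[3-4] = -4678.9581 N (compression)
  Rx@0 = -3494.8500 N
  Ry@0 = -78.2098 N
  Ry@4 = +3822.8998 N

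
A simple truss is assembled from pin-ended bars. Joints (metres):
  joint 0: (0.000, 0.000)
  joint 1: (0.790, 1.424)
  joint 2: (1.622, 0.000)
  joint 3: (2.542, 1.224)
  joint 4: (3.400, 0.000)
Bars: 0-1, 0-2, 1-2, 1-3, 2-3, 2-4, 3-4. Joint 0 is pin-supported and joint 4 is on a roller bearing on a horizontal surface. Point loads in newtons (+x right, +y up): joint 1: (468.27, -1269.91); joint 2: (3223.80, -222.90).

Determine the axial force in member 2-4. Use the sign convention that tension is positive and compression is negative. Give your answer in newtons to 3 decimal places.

418.854

N=5 nodes, M=7 members, R=3 reactions → 2N=10, M+R=10
member 0 (0-1): L=1.6285, (cx,cy)=(0.4851,0.8744)
member 1 (0-2): L=1.6220, (cx,cy)=(1.0000,0.0000)
member 2 (1-2): L=1.6492, (cx,cy)=(0.5045,-0.8634)
member 3 (1-3): L=1.7634, (cx,cy)=(0.9935,-0.1134)
member 4 (2-3): L=1.5312, (cx,cy)=(0.6008,0.7994)
member 5 (2-4): L=1.7780, (cx,cy)=(1.0000,0.0000)
member 6 (3-4): L=1.4948, (cx,cy)=(0.5740,-0.8189)
solve A·x = −loads:
  F[0-1] = -1023.8288 N (compression)
  F[0-2] = +4188.7513 N (tension)
  F[1-2] = -328.1948 N (compression)
  F[1-3] = -804.5772 N (compression)
  F[2-3] = +633.3369 N (tension)
  F[2-4] = +418.8542 N (tension)
  F[3-4] = -729.7098 N (compression)
  Rx@0 = -3692.0700 N
  Ry@0 = +895.2838 N
  Ry@4 = +597.5262 N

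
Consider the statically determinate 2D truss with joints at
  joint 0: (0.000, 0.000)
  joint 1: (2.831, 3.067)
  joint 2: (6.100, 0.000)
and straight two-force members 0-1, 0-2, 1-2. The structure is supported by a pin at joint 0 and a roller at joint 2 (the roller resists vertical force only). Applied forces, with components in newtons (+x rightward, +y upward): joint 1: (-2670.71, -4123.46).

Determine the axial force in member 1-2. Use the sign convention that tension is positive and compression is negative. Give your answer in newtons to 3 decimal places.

N=3 nodes, M=3 members, R=3 reactions → 2N=6, M+R=6
member 0 (0-1): L=4.1739, (cx,cy)=(0.6783,0.7348)
member 1 (0-2): L=6.1000, (cx,cy)=(1.0000,0.0000)
member 2 (1-2): L=4.4825, (cx,cy)=(0.7293,-0.6842)
solve A·x = −loads:
  F[0-1] = -4834.6569 N (compression)
  F[0-2] = +608.4935 N (tension)
  F[1-2] = -834.3759 N (compression)
  Rx@0 = +2670.7100 N
  Ry@0 = +3552.5669 N
  Ry@2 = +570.8931 N

-834.376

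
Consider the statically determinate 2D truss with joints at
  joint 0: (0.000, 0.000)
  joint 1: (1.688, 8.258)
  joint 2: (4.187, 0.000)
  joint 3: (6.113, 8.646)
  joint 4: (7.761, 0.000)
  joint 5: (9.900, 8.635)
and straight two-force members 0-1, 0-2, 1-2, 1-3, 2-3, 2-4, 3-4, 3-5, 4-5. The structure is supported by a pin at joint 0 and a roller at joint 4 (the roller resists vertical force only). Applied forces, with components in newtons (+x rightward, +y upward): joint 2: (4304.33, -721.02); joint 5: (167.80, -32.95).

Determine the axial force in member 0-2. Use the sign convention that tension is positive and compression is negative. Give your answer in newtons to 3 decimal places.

4499.982

N=6 nodes, M=9 members, R=3 reactions → 2N=12, M+R=12
member 0 (0-1): L=8.4288, (cx,cy)=(0.2003,0.9797)
member 1 (0-2): L=4.1870, (cx,cy)=(1.0000,0.0000)
member 2 (1-2): L=8.6278, (cx,cy)=(0.2896,-0.9571)
member 3 (1-3): L=4.4420, (cx,cy)=(0.9962,0.0873)
member 4 (2-3): L=8.8579, (cx,cy)=(0.2174,0.9761)
member 5 (2-4): L=3.5740, (cx,cy)=(1.0000,0.0000)
member 6 (3-4): L=8.8017, (cx,cy)=(0.1872,-0.9823)
member 7 (3-5): L=3.7870, (cx,cy)=(1.0000,-0.0029)
member 8 (4-5): L=8.8960, (cx,cy)=(0.2404,0.9707)
solve A·x = −loads:
  F[0-1] = -139.0747 N (compression)
  F[0-2] = +4499.9820 N (tension)
  F[1-2] = +136.1942 N (tension)
  F[1-3] = -67.5581 N (compression)
  F[2-3] = +605.1416 N (tension)
  F[2-4] = +103.5224 N (tension)
  F[3-4] = -595.8106 N (compression)
  F[3-5] = +175.8364 N (tension)
  F[4-5] = -33.4197 N (compression)
  Rx@0 = -4472.1300 N
  Ry@0 = +136.2572 N
  Ry@4 = +617.7128 N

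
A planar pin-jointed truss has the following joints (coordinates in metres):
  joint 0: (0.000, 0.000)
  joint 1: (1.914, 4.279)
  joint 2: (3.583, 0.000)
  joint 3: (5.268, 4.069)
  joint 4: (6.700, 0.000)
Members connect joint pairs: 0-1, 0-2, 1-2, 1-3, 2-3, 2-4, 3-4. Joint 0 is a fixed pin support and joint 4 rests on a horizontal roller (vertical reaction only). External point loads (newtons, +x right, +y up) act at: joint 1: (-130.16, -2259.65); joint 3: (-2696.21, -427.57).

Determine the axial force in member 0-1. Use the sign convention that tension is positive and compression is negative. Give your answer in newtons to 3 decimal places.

N=5 nodes, M=7 members, R=3 reactions → 2N=10, M+R=10
member 0 (0-1): L=4.6876, (cx,cy)=(0.4083,0.9128)
member 1 (0-2): L=3.5830, (cx,cy)=(1.0000,0.0000)
member 2 (1-2): L=4.5930, (cx,cy)=(0.3634,-0.9316)
member 3 (1-3): L=3.3606, (cx,cy)=(0.9980,-0.0625)
member 4 (2-3): L=4.4041, (cx,cy)=(0.3826,0.9239)
member 5 (2-4): L=3.1170, (cx,cy)=(1.0000,0.0000)
member 6 (3-4): L=4.3136, (cx,cy)=(0.3320,-0.9433)
solve A·x = −loads:
  F[0-1] = -3753.2147 N (compression)
  F[0-2] = -1293.8776 N (compression)
  F[1-2] = +1379.9731 N (tension)
  F[1-3] = -1907.5167 N (compression)
  F[2-3] = -1391.5130 N (compression)
  F[2-4] = -260.0297 N (compression)
  F[3-4] = +783.2900 N (tension)
  Rx@0 = +2826.3700 N
  Ry@0 = +3426.0893 N
  Ry@4 = -738.8693 N

-3753.215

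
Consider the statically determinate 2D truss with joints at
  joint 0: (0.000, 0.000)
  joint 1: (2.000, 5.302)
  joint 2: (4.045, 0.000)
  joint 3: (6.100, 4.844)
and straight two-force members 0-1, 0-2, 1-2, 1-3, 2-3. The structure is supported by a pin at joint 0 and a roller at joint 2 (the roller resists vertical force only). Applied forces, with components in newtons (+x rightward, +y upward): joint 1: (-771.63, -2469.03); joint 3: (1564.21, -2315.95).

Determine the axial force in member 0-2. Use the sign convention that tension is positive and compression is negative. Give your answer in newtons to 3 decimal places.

494.541

N=4 nodes, M=5 members, R=3 reactions → 2N=8, M+R=8
member 0 (0-1): L=5.6667, (cx,cy)=(0.3529,0.9356)
member 1 (0-2): L=4.0450, (cx,cy)=(1.0000,0.0000)
member 2 (1-2): L=5.6827, (cx,cy)=(0.3599,-0.9330)
member 3 (1-3): L=4.1255, (cx,cy)=(0.9938,-0.1110)
member 4 (2-3): L=5.2619, (cx,cy)=(0.3905,0.9206)
solve A·x = −loads:
  F[0-1] = +844.4455 N (tension)
  F[0-2] = +494.5408 N (tension)
  F[1-2] = -3784.2745 N (compression)
  F[1-3] = +2446.6144 N (tension)
  F[2-3] = -2220.6936 N (compression)
  Rx@0 = -792.5800 N
  Ry@0 = -790.1018 N
  Ry@2 = +5575.0818 N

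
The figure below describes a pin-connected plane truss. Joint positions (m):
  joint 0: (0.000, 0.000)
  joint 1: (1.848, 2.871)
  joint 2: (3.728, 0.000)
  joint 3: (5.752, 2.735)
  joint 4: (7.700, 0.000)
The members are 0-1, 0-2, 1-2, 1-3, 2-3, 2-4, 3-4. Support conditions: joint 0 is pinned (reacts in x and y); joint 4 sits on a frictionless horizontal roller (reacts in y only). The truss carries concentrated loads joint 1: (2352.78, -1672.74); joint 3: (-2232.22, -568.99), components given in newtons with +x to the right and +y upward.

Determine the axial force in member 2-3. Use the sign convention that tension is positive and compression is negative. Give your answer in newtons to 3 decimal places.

N=5 nodes, M=7 members, R=3 reactions → 2N=10, M+R=10
member 0 (0-1): L=3.4143, (cx,cy)=(0.5412,0.8409)
member 1 (0-2): L=3.7280, (cx,cy)=(1.0000,0.0000)
member 2 (1-2): L=3.4318, (cx,cy)=(0.5478,-0.8366)
member 3 (1-3): L=3.9064, (cx,cy)=(0.9994,-0.0348)
member 4 (2-3): L=3.4025, (cx,cy)=(0.5949,0.8038)
member 5 (2-4): L=3.9720, (cx,cy)=(1.0000,0.0000)
member 6 (3-4): L=3.3578, (cx,cy)=(0.5801,-0.8145)
solve A·x = −loads:
  F[0-1] = -1582.7186 N (compression)
  F[0-2] = +977.2001 N (tension)
  F[1-2] = -281.4456 N (compression)
  F[1-3] = -3057.0912 N (compression)
  F[2-3] = +292.9184 N (tension)
  F[2-4] = +648.7719 N (tension)
  F[3-4] = -1118.3043 N (compression)
  Rx@0 = -120.5600 N
  Ry@0 = +1330.8516 N
  Ry@4 = +910.8784 N

292.918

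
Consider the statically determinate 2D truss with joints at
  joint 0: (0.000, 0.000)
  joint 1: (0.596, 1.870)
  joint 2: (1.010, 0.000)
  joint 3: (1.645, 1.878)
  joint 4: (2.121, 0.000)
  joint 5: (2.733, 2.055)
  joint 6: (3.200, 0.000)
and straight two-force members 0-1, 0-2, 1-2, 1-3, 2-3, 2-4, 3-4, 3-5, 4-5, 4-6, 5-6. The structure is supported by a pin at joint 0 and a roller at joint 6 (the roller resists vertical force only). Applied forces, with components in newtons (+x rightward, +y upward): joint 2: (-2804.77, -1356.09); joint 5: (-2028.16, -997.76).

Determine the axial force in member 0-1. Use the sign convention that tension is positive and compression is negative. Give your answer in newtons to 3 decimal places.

-2493.910

N=7 nodes, M=11 members, R=3 reactions → 2N=14, M+R=14
member 0 (0-1): L=1.9627, (cx,cy)=(0.3037,0.9528)
member 1 (0-2): L=1.0100, (cx,cy)=(1.0000,0.0000)
member 2 (1-2): L=1.9153, (cx,cy)=(0.2162,-0.9764)
member 3 (1-3): L=1.0490, (cx,cy)=(1.0000,0.0076)
member 4 (2-3): L=1.9825, (cx,cy)=(0.3203,0.9473)
member 5 (2-4): L=1.1110, (cx,cy)=(1.0000,0.0000)
member 6 (3-4): L=1.9374, (cx,cy)=(0.2457,-0.9693)
member 7 (3-5): L=1.1023, (cx,cy)=(0.9870,0.1606)
member 8 (4-5): L=2.1442, (cx,cy)=(0.2854,0.9584)
member 9 (4-6): L=1.0790, (cx,cy)=(1.0000,0.0000)
member 10 (5-6): L=2.1074, (cx,cy)=(0.2216,-0.9751)
solve A·x = −loads:
  F[0-1] = -2493.9100 N (compression)
  F[0-2] = -4075.6136 N (compression)
  F[1-2] = +2423.6714 N (tension)
  F[1-3] = -1281.2458 N (compression)
  F[2-3] = -1066.4725 N (compression)
  F[2-4] = -405.3489 N (compression)
  F[3-4] = +749.0687 N (tension)
  F[3-5] = -1830.6052 N (compression)
  F[4-5] = -757.6239 N (compression)
  F[4-6] = -5.0663 N (compression)
  F[5-6] = +22.8621 N (tension)
  Rx@0 = +4832.9300 N
  Ry@0 = +2376.1437 N
  Ry@6 = -22.2937 N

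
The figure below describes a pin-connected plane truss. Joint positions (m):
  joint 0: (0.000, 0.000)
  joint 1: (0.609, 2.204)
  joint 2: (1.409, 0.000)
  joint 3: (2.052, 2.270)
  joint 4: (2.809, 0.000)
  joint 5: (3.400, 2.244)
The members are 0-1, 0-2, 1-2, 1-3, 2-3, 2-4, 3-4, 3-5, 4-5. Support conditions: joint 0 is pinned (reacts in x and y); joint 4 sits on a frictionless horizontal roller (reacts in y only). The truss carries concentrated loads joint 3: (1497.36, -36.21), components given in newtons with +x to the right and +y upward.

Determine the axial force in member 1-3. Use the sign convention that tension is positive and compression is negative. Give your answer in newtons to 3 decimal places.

N=6 nodes, M=9 members, R=3 reactions → 2N=12, M+R=12
member 0 (0-1): L=2.2866, (cx,cy)=(0.2663,0.9639)
member 1 (0-2): L=1.4090, (cx,cy)=(1.0000,0.0000)
member 2 (1-2): L=2.3447, (cx,cy)=(0.3412,-0.9400)
member 3 (1-3): L=1.4445, (cx,cy)=(0.9990,0.0457)
member 4 (2-3): L=2.3593, (cx,cy)=(0.2725,0.9621)
member 5 (2-4): L=1.4000, (cx,cy)=(1.0000,0.0000)
member 6 (3-4): L=2.3929, (cx,cy)=(0.3164,-0.9486)
member 7 (3-5): L=1.3483, (cx,cy)=(0.9998,-0.0193)
member 8 (4-5): L=2.3205, (cx,cy)=(0.2547,0.9670)
solve A·x = −loads:
  F[0-1] = +1245.2618 N (tension)
  F[0-2] = +1165.7027 N (tension)
  F[1-2] = -1240.1805 N (compression)
  F[1-3] = +755.5899 N (tension)
  F[2-3] = +1211.6261 N (tension)
  F[2-4] = +412.3461 N (tension)
  F[3-4] = -1303.4360 N (compression)
  F[3-5] = +0.0000 N (tension)
  F[4-5] = -0.0000 N (compression)
  Rx@0 = -1497.3600 N
  Ry@0 = -1200.2835 N
  Ry@4 = +1236.4935 N

755.590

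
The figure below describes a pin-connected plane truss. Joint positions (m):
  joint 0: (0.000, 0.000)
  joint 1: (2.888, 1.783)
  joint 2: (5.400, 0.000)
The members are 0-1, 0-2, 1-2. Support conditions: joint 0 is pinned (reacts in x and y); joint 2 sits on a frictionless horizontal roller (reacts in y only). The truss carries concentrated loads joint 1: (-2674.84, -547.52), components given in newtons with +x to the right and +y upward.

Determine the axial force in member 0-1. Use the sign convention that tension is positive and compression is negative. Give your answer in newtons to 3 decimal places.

-2166.050

N=3 nodes, M=3 members, R=3 reactions → 2N=6, M+R=6
member 0 (0-1): L=3.3941, (cx,cy)=(0.8509,0.5253)
member 1 (0-2): L=5.4000, (cx,cy)=(1.0000,0.0000)
member 2 (1-2): L=3.0805, (cx,cy)=(0.8155,-0.5788)
solve A·x = −loads:
  F[0-1] = -2166.0503 N (compression)
  F[0-2] = -831.7506 N (compression)
  F[1-2] = +1019.9738 N (tension)
  Rx@0 = +2674.8400 N
  Ry@0 = +1137.8907 N
  Ry@2 = -590.3707 N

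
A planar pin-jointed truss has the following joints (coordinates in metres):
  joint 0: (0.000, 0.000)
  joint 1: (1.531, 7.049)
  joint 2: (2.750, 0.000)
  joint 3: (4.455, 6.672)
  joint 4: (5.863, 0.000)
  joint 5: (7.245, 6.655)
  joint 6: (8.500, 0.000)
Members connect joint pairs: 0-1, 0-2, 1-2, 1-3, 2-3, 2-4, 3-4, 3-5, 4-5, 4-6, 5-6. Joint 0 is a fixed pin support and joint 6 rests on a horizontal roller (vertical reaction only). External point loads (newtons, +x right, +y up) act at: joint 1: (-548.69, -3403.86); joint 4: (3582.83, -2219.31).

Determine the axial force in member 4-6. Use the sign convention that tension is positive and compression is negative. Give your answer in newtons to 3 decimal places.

318.487

N=7 nodes, M=11 members, R=3 reactions → 2N=14, M+R=14
member 0 (0-1): L=7.2133, (cx,cy)=(0.2122,0.9772)
member 1 (0-2): L=2.7500, (cx,cy)=(1.0000,0.0000)
member 2 (1-2): L=7.1536, (cx,cy)=(0.1704,-0.9854)
member 3 (1-3): L=2.9482, (cx,cy)=(0.9918,-0.1279)
member 4 (2-3): L=6.8864, (cx,cy)=(0.2476,0.9689)
member 5 (2-4): L=3.1130, (cx,cy)=(1.0000,0.0000)
member 6 (3-4): L=6.8189, (cx,cy)=(0.2065,-0.9785)
member 7 (3-5): L=2.7901, (cx,cy)=(1.0000,-0.0061)
member 8 (4-5): L=6.7970, (cx,cy)=(0.2033,0.9791)
member 9 (4-6): L=2.6370, (cx,cy)=(1.0000,0.0000)
member 10 (5-6): L=6.7723, (cx,cy)=(0.1853,-0.9827)
solve A·x = −loads:
  F[0-1] = -4026.0259 N (compression)
  F[0-2] = +3888.6457 N (tension)
  F[1-2] = +591.5153 N (tension)
  F[1-3] = -409.9775 N (compression)
  F[2-3] = -601.5947 N (compression)
  F[2-4] = +4138.3901 N (tension)
  F[3-4] = +546.2832 N (tension)
  F[3-5] = -668.3710 N (compression)
  F[4-5] = +1720.7434 N (tension)
  F[4-6] = +318.4874 N (tension)
  F[5-6] = -1718.6394 N (compression)
  Rx@0 = -3034.1400 N
  Ry@0 = +3934.2984 N
  Ry@6 = +1688.8716 N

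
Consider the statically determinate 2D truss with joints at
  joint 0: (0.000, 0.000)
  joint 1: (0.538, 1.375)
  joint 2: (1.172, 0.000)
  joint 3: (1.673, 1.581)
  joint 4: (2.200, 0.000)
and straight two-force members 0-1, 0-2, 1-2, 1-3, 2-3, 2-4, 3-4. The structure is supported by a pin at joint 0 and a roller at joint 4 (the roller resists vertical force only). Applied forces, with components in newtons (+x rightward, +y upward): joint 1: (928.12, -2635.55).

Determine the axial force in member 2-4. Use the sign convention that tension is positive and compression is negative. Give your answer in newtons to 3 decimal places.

N=5 nodes, M=7 members, R=3 reactions → 2N=10, M+R=10
member 0 (0-1): L=1.4765, (cx,cy)=(0.3644,0.9313)
member 1 (0-2): L=1.1720, (cx,cy)=(1.0000,0.0000)
member 2 (1-2): L=1.5141, (cx,cy)=(0.4187,-0.9081)
member 3 (1-3): L=1.1535, (cx,cy)=(0.9839,0.1786)
member 4 (2-3): L=1.6585, (cx,cy)=(0.3021,0.9533)
member 5 (2-4): L=1.0280, (cx,cy)=(1.0000,0.0000)
member 6 (3-4): L=1.6665, (cx,cy)=(0.3162,-0.9487)
solve A·x = −loads:
  F[0-1] = -1515.1238 N (compression)
  F[0-2] = +1480.1914 N (tension)
  F[1-2] = -1517.3470 N (compression)
  F[1-3] = -858.6457 N (compression)
  F[2-3] = +1445.4534 N (tension)
  F[2-4] = +408.1956 N (tension)
  F[3-4] = -1290.8278 N (compression)
  Rx@0 = -928.1200 N
  Ry@0 = +1410.9632 N
  Ry@4 = +1224.5868 N

408.196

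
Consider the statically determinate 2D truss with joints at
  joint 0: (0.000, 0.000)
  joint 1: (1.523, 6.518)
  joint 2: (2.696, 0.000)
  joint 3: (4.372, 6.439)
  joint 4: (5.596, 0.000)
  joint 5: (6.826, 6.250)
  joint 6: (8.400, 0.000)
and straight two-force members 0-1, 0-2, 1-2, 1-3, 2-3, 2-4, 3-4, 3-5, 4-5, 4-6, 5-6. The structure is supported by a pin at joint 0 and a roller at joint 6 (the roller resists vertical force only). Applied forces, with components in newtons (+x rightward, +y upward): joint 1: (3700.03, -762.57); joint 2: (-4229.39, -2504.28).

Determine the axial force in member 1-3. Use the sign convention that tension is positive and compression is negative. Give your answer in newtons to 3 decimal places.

N=7 nodes, M=11 members, R=3 reactions → 2N=14, M+R=14
member 0 (0-1): L=6.6936, (cx,cy)=(0.2275,0.9738)
member 1 (0-2): L=2.6960, (cx,cy)=(1.0000,0.0000)
member 2 (1-2): L=6.6227, (cx,cy)=(0.1771,-0.9842)
member 3 (1-3): L=2.8501, (cx,cy)=(0.9996,-0.0277)
member 4 (2-3): L=6.6535, (cx,cy)=(0.2519,0.9678)
member 5 (2-4): L=2.9000, (cx,cy)=(1.0000,0.0000)
member 6 (3-4): L=6.5543, (cx,cy)=(0.1867,-0.9824)
member 7 (3-5): L=2.4613, (cx,cy)=(0.9970,-0.0768)
member 8 (4-5): L=6.3699, (cx,cy)=(0.1931,0.9812)
member 9 (4-6): L=2.8040, (cx,cy)=(1.0000,0.0000)
member 10 (5-6): L=6.4452, (cx,cy)=(0.2442,-0.9697)
solve A·x = −loads:
  F[0-1] = +560.9256 N (tension)
  F[0-2] = -656.9885 N (compression)
  F[1-2] = -1235.3216 N (compression)
  F[1-3] = -3354.8930 N (compression)
  F[2-3] = +3844.0236 N (tension)
  F[2-4] = +2385.3110 N (tension)
  F[3-4] = -3749.2342 N (compression)
  F[3-5] = -1690.1412 N (compression)
  F[4-5] = +3753.9270 N (tension)
  F[4-6] = +960.2818 N (tension)
  F[5-6] = -3932.1228 N (compression)
  Rx@0 = +529.3600 N
  Ry@0 = -546.2129 N
  Ry@6 = +3813.0629 N

-3354.893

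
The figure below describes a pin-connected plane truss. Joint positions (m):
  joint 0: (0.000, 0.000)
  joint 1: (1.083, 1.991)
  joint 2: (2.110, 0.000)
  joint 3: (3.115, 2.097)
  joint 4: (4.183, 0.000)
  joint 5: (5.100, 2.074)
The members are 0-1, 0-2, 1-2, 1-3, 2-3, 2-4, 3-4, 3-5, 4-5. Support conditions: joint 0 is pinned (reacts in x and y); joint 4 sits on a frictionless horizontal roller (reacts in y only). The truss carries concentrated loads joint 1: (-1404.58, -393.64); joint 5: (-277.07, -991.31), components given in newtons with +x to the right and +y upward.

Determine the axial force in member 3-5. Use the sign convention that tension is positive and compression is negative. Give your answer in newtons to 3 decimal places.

N=6 nodes, M=9 members, R=3 reactions → 2N=12, M+R=12
member 0 (0-1): L=2.2665, (cx,cy)=(0.4778,0.8785)
member 1 (0-2): L=2.1100, (cx,cy)=(1.0000,0.0000)
member 2 (1-2): L=2.2403, (cx,cy)=(0.4584,-0.8887)
member 3 (1-3): L=2.0348, (cx,cy)=(0.9986,0.0521)
member 4 (2-3): L=2.3254, (cx,cy)=(0.4322,0.9018)
member 5 (2-4): L=2.0730, (cx,cy)=(1.0000,0.0000)
member 6 (3-4): L=2.3533, (cx,cy)=(0.4538,-0.8911)
member 7 (3-5): L=1.9851, (cx,cy)=(0.9999,-0.0116)
member 8 (4-5): L=2.2677, (cx,cy)=(0.4044,0.9146)
solve A·x = −loads:
  F[0-1] = -1002.1370 N (compression)
  F[0-2] = -1202.7972 N (compression)
  F[1-2] = +586.1851 N (tension)
  F[1-3] = +657.8975 N (tension)
  F[2-3] = -577.7006 N (compression)
  F[2-4] = -684.4003 N (compression)
  F[3-4] = +544.0876 N (tension)
  F[3-5] = +160.4176 N (tension)
  F[4-5] = -1081.8503 N (compression)
  Rx@0 = +1681.6500 N
  Ry@0 = +880.3286 N
  Ry@4 = +504.6214 N

160.418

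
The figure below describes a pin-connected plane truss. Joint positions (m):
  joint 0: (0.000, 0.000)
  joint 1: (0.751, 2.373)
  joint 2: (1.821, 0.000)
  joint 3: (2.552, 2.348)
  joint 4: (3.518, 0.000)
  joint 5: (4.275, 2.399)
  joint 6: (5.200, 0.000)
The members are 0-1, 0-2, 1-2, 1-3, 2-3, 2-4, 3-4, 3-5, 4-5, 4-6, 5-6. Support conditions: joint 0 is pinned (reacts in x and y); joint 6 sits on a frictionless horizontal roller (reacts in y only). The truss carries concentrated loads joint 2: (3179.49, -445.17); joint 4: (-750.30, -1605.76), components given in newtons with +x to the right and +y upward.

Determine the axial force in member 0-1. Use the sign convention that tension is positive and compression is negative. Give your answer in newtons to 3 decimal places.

N=7 nodes, M=11 members, R=3 reactions → 2N=14, M+R=14
member 0 (0-1): L=2.4890, (cx,cy)=(0.3017,0.9534)
member 1 (0-2): L=1.8210, (cx,cy)=(1.0000,0.0000)
member 2 (1-2): L=2.6031, (cx,cy)=(0.4111,-0.9116)
member 3 (1-3): L=1.8012, (cx,cy)=(0.9999,-0.0139)
member 4 (2-3): L=2.4592, (cx,cy)=(0.2973,0.9548)
member 5 (2-4): L=1.6970, (cx,cy)=(1.0000,0.0000)
member 6 (3-4): L=2.5389, (cx,cy)=(0.3805,-0.9248)
member 7 (3-5): L=1.7238, (cx,cy)=(0.9996,0.0296)
member 8 (4-5): L=2.5156, (cx,cy)=(0.3009,0.9536)
member 9 (4-6): L=1.6820, (cx,cy)=(1.0000,0.0000)
member 10 (5-6): L=2.5712, (cx,cy)=(0.3598,-0.9330)
solve A·x = −loads:
  F[0-1] = -848.2079 N (compression)
  F[0-2] = +2685.1175 N (tension)
  F[1-2] = +896.5928 N (tension)
  F[1-3] = -624.5334 N (compression)
  F[2-3] = -389.7945 N (compression)
  F[2-4] = -9.9579 N (compression)
  F[3-4] = +364.9284 N (tension)
  F[3-5] = -879.5723 N (compression)
  F[4-5] = +1329.9206 N (tension)
  F[4-6] = +478.9848 N (tension)
  F[5-6] = -1331.3978 N (compression)
  Rx@0 = -2429.1900 N
  Ry@0 = +808.6765 N
  Ry@6 = +1242.2535 N

-848.208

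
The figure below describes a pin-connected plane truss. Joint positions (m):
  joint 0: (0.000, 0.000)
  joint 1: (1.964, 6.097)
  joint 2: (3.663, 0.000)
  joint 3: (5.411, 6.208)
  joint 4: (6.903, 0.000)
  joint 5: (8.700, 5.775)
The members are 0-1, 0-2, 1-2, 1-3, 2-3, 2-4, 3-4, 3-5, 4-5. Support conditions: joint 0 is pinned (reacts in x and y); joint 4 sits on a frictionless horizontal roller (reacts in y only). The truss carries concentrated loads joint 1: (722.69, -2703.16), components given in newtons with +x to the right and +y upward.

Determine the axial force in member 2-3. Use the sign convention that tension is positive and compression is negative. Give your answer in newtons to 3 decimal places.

N=6 nodes, M=9 members, R=3 reactions → 2N=12, M+R=12
member 0 (0-1): L=6.4055, (cx,cy)=(0.3066,0.9518)
member 1 (0-2): L=3.6630, (cx,cy)=(1.0000,0.0000)
member 2 (1-2): L=6.3293, (cx,cy)=(0.2684,-0.9633)
member 3 (1-3): L=3.4488, (cx,cy)=(0.9995,0.0322)
member 4 (2-3): L=6.4494, (cx,cy)=(0.2710,0.9626)
member 5 (2-4): L=3.2400, (cx,cy)=(1.0000,0.0000)
member 6 (3-4): L=6.3848, (cx,cy)=(0.2337,-0.9723)
member 7 (3-5): L=3.3174, (cx,cy)=(0.9914,-0.1305)
member 8 (4-5): L=6.0481, (cx,cy)=(0.2971,0.9548)
solve A·x = −loads:
  F[0-1] = -1361.3336 N (compression)
  F[0-2] = +1140.0891 N (tension)
  F[1-2] = -1485.7963 N (compression)
  F[1-3] = -741.6348 N (compression)
  F[2-3] = +1486.9199 N (tension)
  F[2-4] = +338.2463 N (tension)
  F[3-4] = -1447.4706 N (compression)
  F[3-5] = +0.0000 N (tension)
  F[4-5] = -0.0000 N (compression)
  Rx@0 = -722.6900 N
  Ry@0 = +1295.7651 N
  Ry@4 = +1407.3949 N

1486.920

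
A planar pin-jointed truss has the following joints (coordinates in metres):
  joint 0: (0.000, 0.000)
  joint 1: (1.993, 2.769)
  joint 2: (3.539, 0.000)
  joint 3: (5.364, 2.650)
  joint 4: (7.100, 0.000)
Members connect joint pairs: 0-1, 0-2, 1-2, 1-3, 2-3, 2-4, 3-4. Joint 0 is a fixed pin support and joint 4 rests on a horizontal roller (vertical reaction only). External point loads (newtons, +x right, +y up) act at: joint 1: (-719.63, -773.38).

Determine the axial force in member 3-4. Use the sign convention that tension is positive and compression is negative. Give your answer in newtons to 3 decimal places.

N=5 nodes, M=7 members, R=3 reactions → 2N=10, M+R=10
member 0 (0-1): L=3.4117, (cx,cy)=(0.5842,0.8116)
member 1 (0-2): L=3.5390, (cx,cy)=(1.0000,0.0000)
member 2 (1-2): L=3.1714, (cx,cy)=(0.4875,-0.8731)
member 3 (1-3): L=3.3731, (cx,cy)=(0.9994,-0.0353)
member 4 (2-3): L=3.2176, (cx,cy)=(0.5672,0.8236)
member 5 (2-4): L=3.5610, (cx,cy)=(1.0000,0.0000)
member 6 (3-4): L=3.1680, (cx,cy)=(0.5480,-0.8365)
solve A·x = −loads:
  F[0-1] = -1031.1914 N (compression)
  F[0-2] = -117.2354 N (compression)
  F[1-2] = +69.4295 N (tension)
  F[1-3] = +83.4412 N (tension)
  F[2-3] = -73.6059 N (compression)
  F[2-4] = -41.6409 N (compression)
  F[3-4] = +75.9897 N (tension)
  Rx@0 = +719.6300 N
  Ry@0 = +836.9447 N
  Ry@4 = -63.5647 N

75.990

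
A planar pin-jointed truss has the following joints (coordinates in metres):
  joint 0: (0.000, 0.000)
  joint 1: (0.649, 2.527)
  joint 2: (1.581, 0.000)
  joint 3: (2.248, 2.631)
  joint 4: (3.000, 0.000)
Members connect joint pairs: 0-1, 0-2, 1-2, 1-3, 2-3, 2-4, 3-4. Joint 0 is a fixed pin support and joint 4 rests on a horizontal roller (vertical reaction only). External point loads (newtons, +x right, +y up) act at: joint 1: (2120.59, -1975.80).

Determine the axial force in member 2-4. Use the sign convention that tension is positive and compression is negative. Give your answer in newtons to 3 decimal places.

632.719

N=5 nodes, M=7 members, R=3 reactions → 2N=10, M+R=10
member 0 (0-1): L=2.6090, (cx,cy)=(0.2488,0.9686)
member 1 (0-2): L=1.5810, (cx,cy)=(1.0000,0.0000)
member 2 (1-2): L=2.6934, (cx,cy)=(0.3460,-0.9382)
member 3 (1-3): L=1.6024, (cx,cy)=(0.9979,0.0649)
member 4 (2-3): L=2.7142, (cx,cy)=(0.2457,0.9693)
member 5 (2-4): L=1.4190, (cx,cy)=(1.0000,0.0000)
member 6 (3-4): L=2.7364, (cx,cy)=(0.2748,-0.9615)
solve A·x = −loads:
  F[0-1] = +245.5949 N (tension)
  F[0-2] = +2059.4974 N (tension)
  F[1-2] = -2443.5888 N (compression)
  F[1-3] = -1216.5019 N (compression)
  F[2-3] = +2365.1571 N (tension)
  F[2-4] = +632.7190 N (tension)
  F[3-4] = -2302.3228 N (compression)
  Rx@0 = -2120.5900 N
  Ry@0 = -237.8750 N
  Ry@4 = +2213.6750 N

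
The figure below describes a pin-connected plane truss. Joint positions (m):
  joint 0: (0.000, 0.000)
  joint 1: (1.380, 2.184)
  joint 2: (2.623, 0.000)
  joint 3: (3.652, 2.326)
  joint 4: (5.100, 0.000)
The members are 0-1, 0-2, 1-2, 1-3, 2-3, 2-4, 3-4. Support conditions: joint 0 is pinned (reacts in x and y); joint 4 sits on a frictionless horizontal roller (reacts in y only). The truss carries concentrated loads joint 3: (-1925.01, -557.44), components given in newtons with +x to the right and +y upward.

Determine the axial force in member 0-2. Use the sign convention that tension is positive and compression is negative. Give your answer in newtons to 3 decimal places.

-1270.253

N=5 nodes, M=7 members, R=3 reactions → 2N=10, M+R=10
member 0 (0-1): L=2.5835, (cx,cy)=(0.5342,0.8454)
member 1 (0-2): L=2.6230, (cx,cy)=(1.0000,0.0000)
member 2 (1-2): L=2.5129, (cx,cy)=(0.4946,-0.8691)
member 3 (1-3): L=2.2764, (cx,cy)=(0.9981,0.0624)
member 4 (2-3): L=2.5434, (cx,cy)=(0.4046,0.9145)
member 5 (2-4): L=2.4770, (cx,cy)=(1.0000,0.0000)
member 6 (3-4): L=2.7399, (cx,cy)=(0.5285,-0.8489)
solve A·x = −loads:
  F[0-1] = -1225.7525 N (compression)
  F[0-2] = -1270.2526 N (compression)
  F[1-2] = +1105.8746 N (tension)
  F[1-3] = -1204.1102 N (compression)
  F[2-3] = -1050.9641 N (compression)
  F[2-4] = -298.0569 N (compression)
  F[3-4] = +563.9794 N (tension)
  Rx@0 = +1925.0100 N
  Ry@0 = +1036.2248 N
  Ry@4 = -478.7848 N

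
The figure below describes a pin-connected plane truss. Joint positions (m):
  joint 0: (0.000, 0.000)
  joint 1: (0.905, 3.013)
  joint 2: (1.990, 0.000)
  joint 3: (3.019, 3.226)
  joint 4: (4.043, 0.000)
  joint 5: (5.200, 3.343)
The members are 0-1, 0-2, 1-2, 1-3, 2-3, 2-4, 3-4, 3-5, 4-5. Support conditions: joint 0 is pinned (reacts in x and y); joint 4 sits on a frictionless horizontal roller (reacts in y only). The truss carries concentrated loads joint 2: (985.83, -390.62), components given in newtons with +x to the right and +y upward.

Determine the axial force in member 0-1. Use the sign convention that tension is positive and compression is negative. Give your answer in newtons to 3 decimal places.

N=6 nodes, M=9 members, R=3 reactions → 2N=12, M+R=12
member 0 (0-1): L=3.1460, (cx,cy)=(0.2877,0.9577)
member 1 (0-2): L=1.9900, (cx,cy)=(1.0000,0.0000)
member 2 (1-2): L=3.2024, (cx,cy)=(0.3388,-0.9409)
member 3 (1-3): L=2.1247, (cx,cy)=(0.9950,0.1002)
member 4 (2-3): L=3.3861, (cx,cy)=(0.3039,0.9527)
member 5 (2-4): L=2.0530, (cx,cy)=(1.0000,0.0000)
member 6 (3-4): L=3.3846, (cx,cy)=(0.3025,-0.9531)
member 7 (3-5): L=2.1841, (cx,cy)=(0.9986,0.0536)
member 8 (4-5): L=3.5376, (cx,cy)=(0.3271,0.9450)
solve A·x = −loads:
  F[0-1] = -207.1079 N (compression)
  F[0-2] = +1045.4084 N (tension)
  F[1-2] = +197.2840 N (tension)
  F[1-3] = -127.0599 N (compression)
  F[2-3] = +215.1805 N (tension)
  F[2-4] = +61.0294 N (tension)
  F[3-4] = -201.7202 N (compression)
  F[3-5] = -0.0000 N (compression)
  F[4-5] = -0.0000 N (compression)
  Rx@0 = -985.8300 N
  Ry@0 = +198.3534 N
  Ry@4 = +192.2666 N

-207.108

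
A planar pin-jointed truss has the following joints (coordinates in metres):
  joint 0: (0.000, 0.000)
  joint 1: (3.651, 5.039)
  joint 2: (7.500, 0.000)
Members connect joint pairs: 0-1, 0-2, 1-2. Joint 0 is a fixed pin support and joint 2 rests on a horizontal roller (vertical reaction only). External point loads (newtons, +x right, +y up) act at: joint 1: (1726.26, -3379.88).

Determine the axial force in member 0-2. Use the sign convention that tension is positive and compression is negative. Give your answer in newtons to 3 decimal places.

N=3 nodes, M=3 members, R=3 reactions → 2N=6, M+R=6
member 0 (0-1): L=6.2226, (cx,cy)=(0.5867,0.8098)
member 1 (0-2): L=7.5000, (cx,cy)=(1.0000,0.0000)
member 2 (1-2): L=6.3408, (cx,cy)=(0.6070,-0.7947)
solve A·x = −loads:
  F[0-1] = -709.7421 N (compression)
  F[0-2] = +2142.6855 N (tension)
  F[1-2] = -3529.8617 N (compression)
  Rx@0 = -1726.2600 N
  Ry@0 = +574.7379 N
  Ry@2 = +2805.1421 N

2142.685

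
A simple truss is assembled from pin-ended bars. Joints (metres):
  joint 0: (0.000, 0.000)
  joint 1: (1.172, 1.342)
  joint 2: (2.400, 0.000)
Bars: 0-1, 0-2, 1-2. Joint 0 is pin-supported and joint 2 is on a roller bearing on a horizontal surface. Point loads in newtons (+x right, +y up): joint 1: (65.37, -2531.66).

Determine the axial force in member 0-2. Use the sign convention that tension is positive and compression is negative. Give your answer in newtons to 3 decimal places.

1164.721

N=3 nodes, M=3 members, R=3 reactions → 2N=6, M+R=6
member 0 (0-1): L=1.7817, (cx,cy)=(0.6578,0.7532)
member 1 (0-2): L=2.4000, (cx,cy)=(1.0000,0.0000)
member 2 (1-2): L=1.8191, (cx,cy)=(0.6751,-0.7377)
solve A·x = −loads:
  F[0-1] = -1671.2821 N (compression)
  F[0-2] = +1164.7211 N (tension)
  F[1-2] = -1725.3156 N (compression)
  Rx@0 = -65.3700 N
  Ry@0 = +1258.8133 N
  Ry@2 = +1272.8467 N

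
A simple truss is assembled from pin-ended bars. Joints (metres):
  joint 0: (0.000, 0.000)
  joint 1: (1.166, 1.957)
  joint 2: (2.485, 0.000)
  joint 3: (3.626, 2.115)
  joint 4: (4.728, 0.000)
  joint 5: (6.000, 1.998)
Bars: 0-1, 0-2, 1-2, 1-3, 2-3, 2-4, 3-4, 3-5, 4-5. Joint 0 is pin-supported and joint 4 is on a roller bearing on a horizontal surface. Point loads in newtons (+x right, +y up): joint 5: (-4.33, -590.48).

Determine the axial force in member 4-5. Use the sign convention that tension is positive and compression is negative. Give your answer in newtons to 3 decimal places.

N=6 nodes, M=9 members, R=3 reactions → 2N=12, M+R=12
member 0 (0-1): L=2.2780, (cx,cy)=(0.5118,0.8591)
member 1 (0-2): L=2.4850, (cx,cy)=(1.0000,0.0000)
member 2 (1-2): L=2.3600, (cx,cy)=(0.5589,-0.8292)
member 3 (1-3): L=2.4651, (cx,cy)=(0.9979,0.0641)
member 4 (2-3): L=2.4031, (cx,cy)=(0.4748,0.8801)
member 5 (2-4): L=2.2430, (cx,cy)=(1.0000,0.0000)
member 6 (3-4): L=2.3849, (cx,cy)=(0.4621,-0.8868)
member 7 (3-5): L=2.3769, (cx,cy)=(0.9988,-0.0492)
member 8 (4-5): L=2.3685, (cx,cy)=(0.5370,0.8436)
solve A·x = −loads:
  F[0-1] = +182.7896 N (tension)
  F[0-2] = -97.8902 N (compression)
  F[1-2] = -174.5640 N (compression)
  F[1-3] = +191.5175 N (tension)
  F[2-3] = +164.4761 N (tension)
  F[2-4] = -273.5460 N (compression)
  F[3-4] = -197.0895 N (compression)
  F[3-5] = +360.7241 N (tension)
  F[4-5] = -678.9388 N (compression)
  Rx@0 = +4.3300 N
  Ry@0 = -157.0303 N
  Ry@4 = +747.5103 N

-678.939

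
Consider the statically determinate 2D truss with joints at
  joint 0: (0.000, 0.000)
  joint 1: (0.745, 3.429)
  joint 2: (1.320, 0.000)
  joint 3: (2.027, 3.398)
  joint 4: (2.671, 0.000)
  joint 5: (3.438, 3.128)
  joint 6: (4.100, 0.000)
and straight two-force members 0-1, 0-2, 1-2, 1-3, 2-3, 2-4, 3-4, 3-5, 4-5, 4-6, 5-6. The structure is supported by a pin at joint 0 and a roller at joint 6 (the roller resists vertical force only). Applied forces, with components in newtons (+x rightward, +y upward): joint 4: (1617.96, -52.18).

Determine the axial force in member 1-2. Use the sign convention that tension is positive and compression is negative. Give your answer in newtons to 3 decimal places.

N=7 nodes, M=11 members, R=3 reactions → 2N=14, M+R=14
member 0 (0-1): L=3.5090, (cx,cy)=(0.2123,0.9772)
member 1 (0-2): L=1.3200, (cx,cy)=(1.0000,0.0000)
member 2 (1-2): L=3.4769, (cx,cy)=(0.1654,-0.9862)
member 3 (1-3): L=1.2824, (cx,cy)=(0.9997,-0.0242)
member 4 (2-3): L=3.4708, (cx,cy)=(0.2037,0.9790)
member 5 (2-4): L=1.3510, (cx,cy)=(1.0000,0.0000)
member 6 (3-4): L=3.4585, (cx,cy)=(0.1862,-0.9825)
member 7 (3-5): L=1.4366, (cx,cy)=(0.9822,-0.1879)
member 8 (4-5): L=3.2207, (cx,cy)=(0.2381,0.9712)
member 9 (4-6): L=1.4290, (cx,cy)=(1.0000,0.0000)
member 10 (5-6): L=3.1973, (cx,cy)=(0.2071,-0.9783)
solve A·x = −loads:
  F[0-1] = -18.6109 N (compression)
  F[0-2] = +1621.9113 N (tension)
  F[1-2] = +18.6129 N (tension)
  F[1-3] = -7.0315 N (compression)
  F[2-3] = -18.7497 N (compression)
  F[2-4] = +1628.8088 N (tension)
  F[3-4] = +21.3994 N (tension)
  F[3-5] = -15.1027 N (compression)
  F[4-5] = +32.0778 N (tension)
  F[4-6] = +7.1942 N (tension)
  F[5-6] = -34.7463 N (compression)
  Rx@0 = -1617.9600 N
  Ry@0 = +18.1866 N
  Ry@6 = +33.9934 N

18.613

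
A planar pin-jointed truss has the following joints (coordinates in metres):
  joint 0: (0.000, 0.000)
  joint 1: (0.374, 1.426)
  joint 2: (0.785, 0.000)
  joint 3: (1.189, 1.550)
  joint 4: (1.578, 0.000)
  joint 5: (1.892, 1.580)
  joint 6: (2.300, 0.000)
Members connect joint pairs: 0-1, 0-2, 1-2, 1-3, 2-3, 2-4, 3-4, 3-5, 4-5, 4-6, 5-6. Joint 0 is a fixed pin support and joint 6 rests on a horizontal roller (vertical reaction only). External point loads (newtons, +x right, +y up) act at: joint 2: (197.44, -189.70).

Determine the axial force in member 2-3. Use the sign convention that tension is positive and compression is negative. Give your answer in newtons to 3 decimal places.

77.270

N=7 nodes, M=11 members, R=3 reactions → 2N=14, M+R=14
member 0 (0-1): L=1.4742, (cx,cy)=(0.2537,0.9673)
member 1 (0-2): L=0.7850, (cx,cy)=(1.0000,0.0000)
member 2 (1-2): L=1.4840, (cx,cy)=(0.2769,-0.9609)
member 3 (1-3): L=0.8244, (cx,cy)=(0.9886,0.1504)
member 4 (2-3): L=1.6018, (cx,cy)=(0.2522,0.9677)
member 5 (2-4): L=0.7930, (cx,cy)=(1.0000,0.0000)
member 6 (3-4): L=1.5981, (cx,cy)=(0.2434,-0.9699)
member 7 (3-5): L=0.7036, (cx,cy)=(0.9991,0.0426)
member 8 (4-5): L=1.6109, (cx,cy)=(0.1949,0.9808)
member 9 (4-6): L=0.7220, (cx,cy)=(1.0000,0.0000)
member 10 (5-6): L=1.6318, (cx,cy)=(0.2500,-0.9682)
solve A·x = −loads:
  F[0-1] = -129.1807 N (compression)
  F[0-2] = +230.2121 N (tension)
  F[1-2] = +119.6069 N (tension)
  F[1-3] = -66.6550 N (compression)
  F[2-3] = +77.2695 N (tension)
  F[2-4] = +46.4079 N (tension)
  F[3-4] = -68.0661 N (compression)
  F[3-5] = -29.8664 N (compression)
  F[4-5] = +67.3099 N (tension)
  F[4-6] = +16.7191 N (tension)
  F[5-6] = -66.8693 N (compression)
  Rx@0 = -197.4400 N
  Ry@0 = +124.9546 N
  Ry@6 = +64.7454 N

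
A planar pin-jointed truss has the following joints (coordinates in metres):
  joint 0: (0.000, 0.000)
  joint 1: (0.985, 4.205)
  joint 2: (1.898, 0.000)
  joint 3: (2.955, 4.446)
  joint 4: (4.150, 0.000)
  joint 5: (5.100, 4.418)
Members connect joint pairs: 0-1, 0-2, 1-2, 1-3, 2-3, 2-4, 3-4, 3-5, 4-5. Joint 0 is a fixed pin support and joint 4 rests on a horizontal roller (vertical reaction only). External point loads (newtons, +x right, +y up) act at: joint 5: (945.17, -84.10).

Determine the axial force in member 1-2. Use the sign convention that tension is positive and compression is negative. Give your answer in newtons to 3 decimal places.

-992.908

N=6 nodes, M=9 members, R=3 reactions → 2N=12, M+R=12
member 0 (0-1): L=4.3188, (cx,cy)=(0.2281,0.9736)
member 1 (0-2): L=1.8980, (cx,cy)=(1.0000,0.0000)
member 2 (1-2): L=4.3030, (cx,cy)=(0.2122,-0.9772)
member 3 (1-3): L=1.9847, (cx,cy)=(0.9926,0.1214)
member 4 (2-3): L=4.5699, (cx,cy)=(0.2313,0.9729)
member 5 (2-4): L=2.2520, (cx,cy)=(1.0000,0.0000)
member 6 (3-4): L=4.6038, (cx,cy)=(0.2596,-0.9657)
member 7 (3-5): L=2.1452, (cx,cy)=(0.9999,-0.0131)
member 8 (4-5): L=4.5190, (cx,cy)=(0.2102,0.9777)
solve A·x = −loads:
  F[0-1] = +1053.2174 N (tension)
  F[0-2] = +704.9613 N (tension)
  F[1-2] = -992.9082 N (compression)
  F[1-3] = +454.2441 N (tension)
  F[2-3] = +997.3449 N (tension)
  F[2-4] = +263.6063 N (tension)
  F[3-4] = -1074.8384 N (compression)
  F[3-5] = +960.6396 N (tension)
  F[4-5] = -73.1970 N (compression)
  Rx@0 = -945.1700 N
  Ry@0 = -1025.4593 N
  Ry@4 = +1109.5593 N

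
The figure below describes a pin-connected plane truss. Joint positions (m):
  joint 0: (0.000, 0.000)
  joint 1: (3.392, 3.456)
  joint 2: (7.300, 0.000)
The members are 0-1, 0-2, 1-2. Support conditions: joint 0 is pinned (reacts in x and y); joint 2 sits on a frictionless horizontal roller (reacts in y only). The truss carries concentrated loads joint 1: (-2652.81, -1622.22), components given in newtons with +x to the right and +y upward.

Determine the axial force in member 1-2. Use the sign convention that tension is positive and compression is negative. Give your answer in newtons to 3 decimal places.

757.978

N=3 nodes, M=3 members, R=3 reactions → 2N=6, M+R=6
member 0 (0-1): L=4.8425, (cx,cy)=(0.7005,0.7137)
member 1 (0-2): L=7.3000, (cx,cy)=(1.0000,0.0000)
member 2 (1-2): L=5.2169, (cx,cy)=(0.7491,-0.6625)
solve A·x = −loads:
  F[0-1] = -2976.5956 N (compression)
  F[0-2] = -567.8009 N (compression)
  F[1-2] = +757.9784 N (tension)
  Rx@0 = +2652.8100 N
  Ry@0 = +2124.3489 N
  Ry@2 = -502.1289 N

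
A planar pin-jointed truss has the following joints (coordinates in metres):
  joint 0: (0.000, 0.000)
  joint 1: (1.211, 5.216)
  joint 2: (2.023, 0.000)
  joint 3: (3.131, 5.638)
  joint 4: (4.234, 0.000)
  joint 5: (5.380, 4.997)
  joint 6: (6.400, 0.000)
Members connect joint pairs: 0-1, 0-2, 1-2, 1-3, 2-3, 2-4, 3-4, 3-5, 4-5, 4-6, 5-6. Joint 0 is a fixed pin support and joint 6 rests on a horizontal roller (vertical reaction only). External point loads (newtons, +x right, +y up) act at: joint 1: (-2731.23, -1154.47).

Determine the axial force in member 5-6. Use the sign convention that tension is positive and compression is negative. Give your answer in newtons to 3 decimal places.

N=7 nodes, M=11 members, R=3 reactions → 2N=14, M+R=14
member 0 (0-1): L=5.3547, (cx,cy)=(0.2262,0.9741)
member 1 (0-2): L=2.0230, (cx,cy)=(1.0000,0.0000)
member 2 (1-2): L=5.2788, (cx,cy)=(0.1538,-0.9881)
member 3 (1-3): L=1.9658, (cx,cy)=(0.9767,0.2147)
member 4 (2-3): L=5.7458, (cx,cy)=(0.1928,0.9812)
member 5 (2-4): L=2.2110, (cx,cy)=(1.0000,0.0000)
member 6 (3-4): L=5.7449, (cx,cy)=(0.1920,-0.9814)
member 7 (3-5): L=2.3386, (cx,cy)=(0.9617,-0.2741)
member 8 (4-5): L=5.1267, (cx,cy)=(0.2235,0.9747)
member 9 (4-6): L=2.1660, (cx,cy)=(1.0000,0.0000)
member 10 (5-6): L=5.1000, (cx,cy)=(0.2000,-0.9798)
solve A·x = −loads:
  F[0-1] = -3246.0766 N (compression)
  F[0-2] = -1997.1135 N (compression)
  F[1-2] = +2394.0076 N (tension)
  F[1-3] = +1667.7420 N (tension)
  F[2-3] = -2410.7626 N (compression)
  F[2-4] = -1163.9826 N (compression)
  F[3-4] = +1808.3523 N (tension)
  F[3-5] = +849.3120 N (tension)
  F[4-5] = -1820.7818 N (compression)
  F[4-6] = -409.7769 N (compression)
  F[5-6] = +2048.9006 N (tension)
  Rx@0 = +2731.2300 N
  Ry@0 = +3161.9751 N
  Ry@6 = -2007.5051 N

2048.901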